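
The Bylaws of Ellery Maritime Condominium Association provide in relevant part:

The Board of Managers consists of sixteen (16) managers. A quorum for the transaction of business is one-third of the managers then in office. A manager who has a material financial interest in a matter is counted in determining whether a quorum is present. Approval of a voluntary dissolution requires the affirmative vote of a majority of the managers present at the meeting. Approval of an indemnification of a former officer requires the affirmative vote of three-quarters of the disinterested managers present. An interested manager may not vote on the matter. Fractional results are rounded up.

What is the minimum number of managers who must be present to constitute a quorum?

6

1/3 of 16 = 5.33, rounded up to 6.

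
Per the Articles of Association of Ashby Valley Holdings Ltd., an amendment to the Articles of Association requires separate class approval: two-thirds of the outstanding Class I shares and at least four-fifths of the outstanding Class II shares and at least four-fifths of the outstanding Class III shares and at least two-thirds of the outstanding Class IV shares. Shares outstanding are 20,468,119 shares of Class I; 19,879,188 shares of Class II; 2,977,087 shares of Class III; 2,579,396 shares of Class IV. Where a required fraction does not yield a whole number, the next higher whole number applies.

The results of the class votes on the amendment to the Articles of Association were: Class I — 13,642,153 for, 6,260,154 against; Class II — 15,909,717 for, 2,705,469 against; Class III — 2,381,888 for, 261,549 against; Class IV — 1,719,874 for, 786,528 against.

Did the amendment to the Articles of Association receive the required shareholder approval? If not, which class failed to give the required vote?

Not approved — the Class I shares did not give the required vote.

Class I: 2/3 of 20468119 = 13645412.67, rounded up to 13645413; 13,645,413 required, 13,642,153 in favor — not approved.
Class II: 4/5 of 19879188 = 15903350.40, rounded up to 15903351; 15,903,351 required, 15,909,717 in favor — approved.
Class III: 4/5 of 2977087 = 2381669.60, rounded up to 2381670; 2,381,670 required, 2,381,888 in favor — approved.
Class IV: 2/3 of 2579396 = 1719597.33, rounded up to 1719598; 1,719,598 required, 1,719,874 in favor — approved.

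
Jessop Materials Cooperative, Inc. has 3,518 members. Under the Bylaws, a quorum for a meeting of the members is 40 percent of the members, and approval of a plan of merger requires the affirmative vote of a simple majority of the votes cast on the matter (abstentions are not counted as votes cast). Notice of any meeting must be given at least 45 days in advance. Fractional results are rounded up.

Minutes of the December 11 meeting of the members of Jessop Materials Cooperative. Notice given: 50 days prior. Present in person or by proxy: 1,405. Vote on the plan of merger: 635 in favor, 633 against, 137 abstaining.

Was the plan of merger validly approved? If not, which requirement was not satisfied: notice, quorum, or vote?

Invalid — quorum requirement not satisfied.

Notice: 50 days given; 45 required. Satisfied.
Quorum: 40% of 3,518 = 1,407.20, rounded up to 1,408; 1,405 present. Not satisfied.
Vote: requires a majority of the votes cast (1,405 − 137 abstaining = 1,268); a majority of 1268 is 635, so 635 needed; 635 in favor. Satisfied.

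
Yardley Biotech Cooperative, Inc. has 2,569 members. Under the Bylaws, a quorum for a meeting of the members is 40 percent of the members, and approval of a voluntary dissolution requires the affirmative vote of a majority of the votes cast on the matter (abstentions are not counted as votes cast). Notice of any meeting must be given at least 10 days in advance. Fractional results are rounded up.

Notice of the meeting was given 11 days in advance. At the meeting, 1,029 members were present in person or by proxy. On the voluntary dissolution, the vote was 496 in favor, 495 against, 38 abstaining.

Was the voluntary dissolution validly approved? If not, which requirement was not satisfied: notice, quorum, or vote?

Valid — all requirements satisfied.

Notice: 11 days given; 10 required. Satisfied.
Quorum: 40% of 2,569 = 1,027.60, rounded up to 1,028; 1,029 present. Satisfied.
Vote: requires a majority of the votes cast (1,029 − 38 abstaining = 991); a majority of 991 is 496, so 496 needed; 496 in favor. Satisfied.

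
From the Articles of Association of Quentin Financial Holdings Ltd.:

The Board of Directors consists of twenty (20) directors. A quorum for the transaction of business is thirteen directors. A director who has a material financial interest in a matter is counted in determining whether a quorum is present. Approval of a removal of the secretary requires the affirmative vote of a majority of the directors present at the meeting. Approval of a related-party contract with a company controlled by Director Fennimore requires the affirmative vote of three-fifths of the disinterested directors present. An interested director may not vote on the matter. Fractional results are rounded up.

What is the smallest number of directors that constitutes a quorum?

The quorum is fixed at 13.

13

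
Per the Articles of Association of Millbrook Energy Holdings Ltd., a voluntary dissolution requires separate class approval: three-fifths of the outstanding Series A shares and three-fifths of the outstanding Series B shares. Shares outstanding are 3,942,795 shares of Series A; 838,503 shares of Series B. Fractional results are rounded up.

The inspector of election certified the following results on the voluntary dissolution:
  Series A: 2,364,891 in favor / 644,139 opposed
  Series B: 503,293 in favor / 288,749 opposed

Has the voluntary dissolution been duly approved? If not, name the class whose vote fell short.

Series A: 3/5 of 3942795 = 2365677; 2,365,677 required, 2,364,891 in favor — not approved.
Series B: 3/5 of 838503 = 503101.80, rounded up to 503102; 503,102 required, 503,293 in favor — approved.

Not approved — the Series A shares did not give the required vote.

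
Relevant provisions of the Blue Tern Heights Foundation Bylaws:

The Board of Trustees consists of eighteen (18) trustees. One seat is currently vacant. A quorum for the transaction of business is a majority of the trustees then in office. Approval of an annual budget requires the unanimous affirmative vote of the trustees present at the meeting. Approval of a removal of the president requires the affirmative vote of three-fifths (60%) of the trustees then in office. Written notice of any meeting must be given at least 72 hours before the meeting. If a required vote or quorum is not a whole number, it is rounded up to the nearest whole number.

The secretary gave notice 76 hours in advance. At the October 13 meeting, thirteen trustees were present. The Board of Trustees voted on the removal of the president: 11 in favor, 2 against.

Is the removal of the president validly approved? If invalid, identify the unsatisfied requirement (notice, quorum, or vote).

Valid — all requirements satisfied.

Notice: 76 hours given; 72 required (76 ≥ 72). Satisfied.
Quorum: 13 present; quorum is 9. Satisfied.
Vote: the removal of the president requires three-fifths of the trustees then in office (17). 3/5 of 17 = 10.20, rounded up to 11, so 11 affirmative votes are needed; 11 voted in favor. Satisfied.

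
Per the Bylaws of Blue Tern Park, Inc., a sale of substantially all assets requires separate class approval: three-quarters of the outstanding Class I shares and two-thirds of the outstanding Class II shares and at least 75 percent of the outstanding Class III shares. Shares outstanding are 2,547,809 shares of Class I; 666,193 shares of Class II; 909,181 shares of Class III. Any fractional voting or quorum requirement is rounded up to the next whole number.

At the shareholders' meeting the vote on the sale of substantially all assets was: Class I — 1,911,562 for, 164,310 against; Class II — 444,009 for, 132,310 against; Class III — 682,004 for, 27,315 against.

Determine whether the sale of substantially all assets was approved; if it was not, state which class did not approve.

Not approved — the Class II shares did not give the required vote.

Class I: 3/4 of 2547809 = 1910856.75, rounded up to 1910857; 1,910,857 required, 1,911,562 in favor — approved.
Class II: 2/3 of 666193 = 444128.67, rounded up to 444129; 444,129 required, 444,009 in favor — not approved.
Class III: 3/4 of 909181 = 681885.75, rounded up to 681886; 681,886 required, 682,004 in favor — approved.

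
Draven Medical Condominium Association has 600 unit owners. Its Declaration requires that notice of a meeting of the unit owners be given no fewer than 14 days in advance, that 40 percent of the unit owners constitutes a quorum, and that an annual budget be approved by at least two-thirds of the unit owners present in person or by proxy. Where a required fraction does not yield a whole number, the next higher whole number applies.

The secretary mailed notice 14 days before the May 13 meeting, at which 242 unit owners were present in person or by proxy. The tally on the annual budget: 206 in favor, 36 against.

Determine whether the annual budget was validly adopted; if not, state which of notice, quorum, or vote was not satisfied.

Notice: 14 days given; 14 required. Satisfied.
Quorum: 40% of 600 = 240; 242 present. Satisfied.
Vote: requires two-thirds of those present (242); 2/3 of 242 = 161.33, rounded up to 162, so 162 needed; 206 in favor. Satisfied.

Valid — all requirements satisfied.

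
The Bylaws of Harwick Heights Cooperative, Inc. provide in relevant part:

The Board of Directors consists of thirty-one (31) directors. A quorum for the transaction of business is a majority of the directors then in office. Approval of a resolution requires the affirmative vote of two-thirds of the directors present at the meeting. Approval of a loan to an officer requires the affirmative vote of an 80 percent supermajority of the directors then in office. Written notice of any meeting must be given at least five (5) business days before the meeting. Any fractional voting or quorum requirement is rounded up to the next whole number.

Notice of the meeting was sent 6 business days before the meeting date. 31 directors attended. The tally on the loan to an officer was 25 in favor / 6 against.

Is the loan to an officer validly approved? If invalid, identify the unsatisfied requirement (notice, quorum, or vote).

Valid — all requirements satisfied.

Notice: 6 business days given; 5 required (6 ≥ 5). Satisfied.
Quorum: 31 present; quorum is 16. Satisfied.
Vote: the loan to an officer requires four-fifths of the directors then in office (31). 4/5 of 31 = 24.80, rounded up to 25, so 25 affirmative votes are needed; 25 voted in favor. Satisfied.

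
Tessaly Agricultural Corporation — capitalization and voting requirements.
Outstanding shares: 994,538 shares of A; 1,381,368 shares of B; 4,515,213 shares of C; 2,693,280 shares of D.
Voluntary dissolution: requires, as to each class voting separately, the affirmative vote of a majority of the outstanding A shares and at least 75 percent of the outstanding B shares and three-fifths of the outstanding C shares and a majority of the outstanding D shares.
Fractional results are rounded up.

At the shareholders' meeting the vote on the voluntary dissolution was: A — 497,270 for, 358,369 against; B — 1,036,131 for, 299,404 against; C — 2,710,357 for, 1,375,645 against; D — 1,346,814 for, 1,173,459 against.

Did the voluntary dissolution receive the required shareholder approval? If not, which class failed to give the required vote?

A: a majority of 994538 is 497270; 497,270 required, 497,270 in favor — approved.
B: 3/4 of 1381368 = 1036026; 1,036,026 required, 1,036,131 in favor — approved.
C: 3/5 of 4515213 = 2709127.80, rounded up to 2709128; 2,709,128 required, 2,710,357 in favor — approved.
D: a majority of 2693280 is 1346641; 1,346,641 required, 1,346,814 in favor — approved.

Approved — every class gave the required vote.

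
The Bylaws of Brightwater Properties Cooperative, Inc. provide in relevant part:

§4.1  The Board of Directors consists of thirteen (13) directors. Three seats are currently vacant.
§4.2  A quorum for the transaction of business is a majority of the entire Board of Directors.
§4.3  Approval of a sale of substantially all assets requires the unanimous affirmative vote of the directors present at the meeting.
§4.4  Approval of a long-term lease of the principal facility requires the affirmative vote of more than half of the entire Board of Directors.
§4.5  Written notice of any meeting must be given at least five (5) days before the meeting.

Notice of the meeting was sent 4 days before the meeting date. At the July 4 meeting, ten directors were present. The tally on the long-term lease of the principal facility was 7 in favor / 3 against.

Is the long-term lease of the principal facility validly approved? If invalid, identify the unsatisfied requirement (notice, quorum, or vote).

Notice: 4 days given; 5 required (4 < 5). Not satisfied.
Quorum: 10 present; quorum is 7. Satisfied.
Vote: the long-term lease of the principal facility requires a majority of the entire Board of Directors (13). A majority of 13 is 7, so 7 affirmative votes are needed; 7 voted in favor. Satisfied.

Invalid — notice requirement not satisfied.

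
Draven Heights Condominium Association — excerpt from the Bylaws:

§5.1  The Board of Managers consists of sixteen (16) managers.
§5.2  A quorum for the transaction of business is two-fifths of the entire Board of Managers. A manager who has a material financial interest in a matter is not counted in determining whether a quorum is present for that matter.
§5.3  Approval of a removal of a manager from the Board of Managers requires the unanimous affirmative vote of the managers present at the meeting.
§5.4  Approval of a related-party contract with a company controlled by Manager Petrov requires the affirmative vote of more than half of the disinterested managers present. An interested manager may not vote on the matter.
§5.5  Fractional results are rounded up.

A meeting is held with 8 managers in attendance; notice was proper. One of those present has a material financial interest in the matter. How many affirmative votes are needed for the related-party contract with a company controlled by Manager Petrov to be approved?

4

The related-party contract with a company controlled by Manager Petrov requires a majority of the disinterested managers present (8 − 1 = 7).
A majority of 7 is 4.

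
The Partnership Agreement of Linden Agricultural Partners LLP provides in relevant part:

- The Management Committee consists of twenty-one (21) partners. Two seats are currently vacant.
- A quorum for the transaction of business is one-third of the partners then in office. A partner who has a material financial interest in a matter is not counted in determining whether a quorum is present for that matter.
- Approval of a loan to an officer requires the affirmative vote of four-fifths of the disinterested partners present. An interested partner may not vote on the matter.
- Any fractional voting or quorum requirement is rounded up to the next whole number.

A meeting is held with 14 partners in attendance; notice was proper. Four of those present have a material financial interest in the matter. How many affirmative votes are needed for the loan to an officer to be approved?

8

The loan to an officer requires four-fifths of the disinterested partners present (14 − 4 = 10).
4/5 of 10 = 8.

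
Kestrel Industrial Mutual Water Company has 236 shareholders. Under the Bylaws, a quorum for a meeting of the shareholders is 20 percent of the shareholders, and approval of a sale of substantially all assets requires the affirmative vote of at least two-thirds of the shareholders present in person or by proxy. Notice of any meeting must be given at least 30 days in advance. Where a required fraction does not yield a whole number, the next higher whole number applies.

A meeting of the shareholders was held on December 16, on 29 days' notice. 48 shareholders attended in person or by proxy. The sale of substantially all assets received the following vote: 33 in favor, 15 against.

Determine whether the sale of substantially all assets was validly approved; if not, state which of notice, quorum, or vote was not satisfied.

Invalid — notice requirement not satisfied.

Notice: 29 days given; 30 required. Not satisfied.
Quorum: 20% of 236 = 47.20, rounded up to 48; 48 present. Satisfied.
Vote: requires two-thirds of those present (48); 2/3 of 48 = 32, so 32 needed; 33 in favor. Satisfied.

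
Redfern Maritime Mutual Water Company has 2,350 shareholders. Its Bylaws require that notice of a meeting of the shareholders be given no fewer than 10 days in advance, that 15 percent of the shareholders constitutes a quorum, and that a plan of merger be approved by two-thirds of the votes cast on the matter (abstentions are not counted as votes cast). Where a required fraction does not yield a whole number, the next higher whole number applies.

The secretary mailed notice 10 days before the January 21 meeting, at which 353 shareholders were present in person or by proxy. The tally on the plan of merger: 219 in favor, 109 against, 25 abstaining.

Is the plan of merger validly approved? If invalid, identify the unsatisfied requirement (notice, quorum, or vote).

Valid — all requirements satisfied.

Notice: 10 days given; 10 required. Satisfied.
Quorum: 15% of 2,350 = 352.50, rounded up to 353; 353 present. Satisfied.
Vote: requires two-thirds of the votes cast (353 − 25 abstaining = 328); 2/3 of 328 = 218.67, rounded up to 219, so 219 needed; 219 in favor. Satisfied.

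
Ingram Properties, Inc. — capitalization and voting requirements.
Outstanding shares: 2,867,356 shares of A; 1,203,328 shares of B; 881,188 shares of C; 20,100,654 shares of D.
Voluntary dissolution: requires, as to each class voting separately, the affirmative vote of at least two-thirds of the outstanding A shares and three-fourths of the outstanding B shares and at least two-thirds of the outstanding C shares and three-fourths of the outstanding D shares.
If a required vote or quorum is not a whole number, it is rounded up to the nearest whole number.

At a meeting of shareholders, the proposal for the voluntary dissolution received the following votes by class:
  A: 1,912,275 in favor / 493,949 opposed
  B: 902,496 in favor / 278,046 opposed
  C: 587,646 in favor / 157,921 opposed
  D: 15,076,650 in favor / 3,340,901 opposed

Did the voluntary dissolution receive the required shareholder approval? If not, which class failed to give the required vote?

A: 2/3 of 2867356 = 1911570.67, rounded up to 1911571; 1,911,571 required, 1,912,275 in favor — approved.
B: 3/4 of 1203328 = 902496; 902,496 required, 902,496 in favor — approved.
C: 2/3 of 881188 = 587458.67, rounded up to 587459; 587,459 required, 587,646 in favor — approved.
D: 3/4 of 20100654 = 15075490.50, rounded up to 15075491; 15,075,491 required, 15,076,650 in favor — approved.

Approved — every class gave the required vote.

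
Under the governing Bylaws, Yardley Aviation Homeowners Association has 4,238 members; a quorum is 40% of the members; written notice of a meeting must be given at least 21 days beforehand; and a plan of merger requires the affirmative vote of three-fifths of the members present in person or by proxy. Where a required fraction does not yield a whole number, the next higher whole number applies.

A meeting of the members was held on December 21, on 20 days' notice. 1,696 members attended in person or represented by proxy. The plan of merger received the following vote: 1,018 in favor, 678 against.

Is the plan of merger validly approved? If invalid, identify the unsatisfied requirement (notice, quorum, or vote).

Notice: 20 days given; 21 required. Not satisfied.
Quorum: 40% of 4,238 = 1,695.20, rounded up to 1,696; 1,696 present. Satisfied.
Vote: requires three-fifths of those present (1,696); 3/5 of 1696 = 1017.60, rounded up to 1018, so 1,018 needed; 1,018 in favor. Satisfied.

Invalid — notice requirement not satisfied.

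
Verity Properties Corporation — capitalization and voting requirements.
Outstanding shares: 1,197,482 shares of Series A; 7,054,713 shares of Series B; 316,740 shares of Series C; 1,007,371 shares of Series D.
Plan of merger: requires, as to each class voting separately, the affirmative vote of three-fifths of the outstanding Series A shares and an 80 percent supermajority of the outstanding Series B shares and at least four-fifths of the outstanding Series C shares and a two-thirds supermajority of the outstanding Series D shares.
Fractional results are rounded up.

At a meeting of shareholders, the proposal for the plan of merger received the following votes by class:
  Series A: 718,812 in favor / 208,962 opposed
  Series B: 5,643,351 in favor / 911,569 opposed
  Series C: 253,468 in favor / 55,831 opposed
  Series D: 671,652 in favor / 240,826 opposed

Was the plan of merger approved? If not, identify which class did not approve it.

Series A: 3/5 of 1197482 = 718489.20, rounded up to 718490; 718,490 required, 718,812 in favor — approved.
Series B: 4/5 of 7054713 = 5643770.40, rounded up to 5643771; 5,643,771 required, 5,643,351 in favor — not approved.
Series C: 4/5 of 316740 = 253392; 253,392 required, 253,468 in favor — approved.
Series D: 2/3 of 1007371 = 671580.67, rounded up to 671581; 671,581 required, 671,652 in favor — approved.

Not approved — the Series B shares did not give the required vote.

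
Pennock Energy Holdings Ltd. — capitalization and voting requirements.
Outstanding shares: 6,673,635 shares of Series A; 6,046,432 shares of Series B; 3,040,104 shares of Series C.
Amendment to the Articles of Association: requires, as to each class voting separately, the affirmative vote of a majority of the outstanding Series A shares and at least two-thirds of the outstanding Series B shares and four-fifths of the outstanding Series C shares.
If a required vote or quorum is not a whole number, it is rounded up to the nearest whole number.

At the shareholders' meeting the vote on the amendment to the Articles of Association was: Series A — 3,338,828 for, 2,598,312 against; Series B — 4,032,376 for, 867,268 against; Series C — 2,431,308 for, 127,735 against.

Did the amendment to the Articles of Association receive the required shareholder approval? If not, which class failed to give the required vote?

Not approved — the Series C shares did not give the required vote.

Series A: a majority of 6673635 is 3336818; 3,336,818 required, 3,338,828 in favor — approved.
Series B: 2/3 of 6046432 = 4030954.67, rounded up to 4030955; 4,030,955 required, 4,032,376 in favor — approved.
Series C: 4/5 of 3040104 = 2432083.20, rounded up to 2432084; 2,432,084 required, 2,431,308 in favor — not approved.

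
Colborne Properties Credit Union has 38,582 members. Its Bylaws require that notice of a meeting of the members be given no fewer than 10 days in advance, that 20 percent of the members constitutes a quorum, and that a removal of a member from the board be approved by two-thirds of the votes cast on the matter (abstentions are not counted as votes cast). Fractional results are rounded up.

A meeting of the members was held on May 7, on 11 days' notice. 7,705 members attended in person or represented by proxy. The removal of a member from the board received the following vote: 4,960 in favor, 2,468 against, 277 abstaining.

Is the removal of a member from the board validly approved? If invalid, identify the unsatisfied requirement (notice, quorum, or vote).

Notice: 11 days given; 10 required. Satisfied.
Quorum: 20% of 38,582 = 7,716.40, rounded up to 7,717; 7,705 present. Not satisfied.
Vote: requires two-thirds of the votes cast (7,705 − 277 abstaining = 7,428); 2/3 of 7428 = 4952, so 4,952 needed; 4,960 in favor. Satisfied.

Invalid — quorum requirement not satisfied.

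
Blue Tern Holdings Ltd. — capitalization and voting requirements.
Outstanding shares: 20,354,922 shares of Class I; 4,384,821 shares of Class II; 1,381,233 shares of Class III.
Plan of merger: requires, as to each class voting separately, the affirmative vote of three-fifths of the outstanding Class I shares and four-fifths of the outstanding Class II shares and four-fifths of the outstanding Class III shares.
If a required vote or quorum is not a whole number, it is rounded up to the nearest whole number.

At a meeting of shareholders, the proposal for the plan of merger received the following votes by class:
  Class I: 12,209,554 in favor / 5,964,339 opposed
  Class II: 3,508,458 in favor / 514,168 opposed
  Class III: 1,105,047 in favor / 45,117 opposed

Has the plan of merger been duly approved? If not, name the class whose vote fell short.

Not approved — the Class I shares did not give the required vote.

Class I: 3/5 of 20354922 = 12212953.20, rounded up to 12212954; 12,212,954 required, 12,209,554 in favor — not approved.
Class II: 4/5 of 4384821 = 3507856.80, rounded up to 3507857; 3,507,857 required, 3,508,458 in favor — approved.
Class III: 4/5 of 1381233 = 1104986.40, rounded up to 1104987; 1,104,987 required, 1,105,047 in favor — approved.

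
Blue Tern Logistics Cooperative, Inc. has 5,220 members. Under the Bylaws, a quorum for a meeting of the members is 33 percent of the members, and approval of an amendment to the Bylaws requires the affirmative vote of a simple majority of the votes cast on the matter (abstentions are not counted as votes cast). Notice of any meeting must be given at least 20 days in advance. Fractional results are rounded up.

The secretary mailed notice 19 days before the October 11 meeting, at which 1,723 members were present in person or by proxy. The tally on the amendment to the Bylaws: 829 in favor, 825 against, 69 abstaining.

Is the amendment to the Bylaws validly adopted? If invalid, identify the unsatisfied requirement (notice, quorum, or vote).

Invalid — notice requirement not satisfied.

Notice: 19 days given; 20 required. Not satisfied.
Quorum: 33% of 5,220 = 1,722.60, rounded up to 1,723; 1,723 present. Satisfied.
Vote: requires a majority of the votes cast (1,723 − 69 abstaining = 1,654); a majority of 1654 is 828, so 828 needed; 829 in favor. Satisfied.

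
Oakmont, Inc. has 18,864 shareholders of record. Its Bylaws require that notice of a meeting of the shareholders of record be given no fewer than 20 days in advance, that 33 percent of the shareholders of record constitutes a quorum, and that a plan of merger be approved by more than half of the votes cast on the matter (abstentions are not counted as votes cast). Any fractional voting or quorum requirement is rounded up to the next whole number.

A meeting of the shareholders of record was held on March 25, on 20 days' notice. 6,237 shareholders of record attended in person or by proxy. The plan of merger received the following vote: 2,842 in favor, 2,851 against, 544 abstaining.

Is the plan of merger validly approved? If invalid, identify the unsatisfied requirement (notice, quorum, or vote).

Notice: 20 days given; 20 required. Satisfied.
Quorum: 33% of 18,864 = 6,225.12, rounded up to 6,226; 6,237 present. Satisfied.
Vote: requires a majority of the votes cast (6,237 − 544 abstaining = 5,693); a majority of 5693 is 2847, so 2,847 needed; 2,842 in favor. Not satisfied.

Invalid — vote requirement not satisfied.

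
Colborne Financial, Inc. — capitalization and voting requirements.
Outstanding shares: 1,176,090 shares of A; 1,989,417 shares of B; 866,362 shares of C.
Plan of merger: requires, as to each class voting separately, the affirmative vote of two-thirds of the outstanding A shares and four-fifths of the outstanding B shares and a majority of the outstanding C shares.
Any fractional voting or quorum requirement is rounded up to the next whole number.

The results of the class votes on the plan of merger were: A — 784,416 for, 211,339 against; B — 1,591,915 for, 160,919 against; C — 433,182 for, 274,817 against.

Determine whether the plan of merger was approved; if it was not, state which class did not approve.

A: 2/3 of 1176090 = 784060; 784,060 required, 784,416 in favor — approved.
B: 4/5 of 1989417 = 1591533.60, rounded up to 1591534; 1,591,534 required, 1,591,915 in favor — approved.
C: a majority of 866362 is 433182; 433,182 required, 433,182 in favor — approved.

Approved — every class gave the required vote.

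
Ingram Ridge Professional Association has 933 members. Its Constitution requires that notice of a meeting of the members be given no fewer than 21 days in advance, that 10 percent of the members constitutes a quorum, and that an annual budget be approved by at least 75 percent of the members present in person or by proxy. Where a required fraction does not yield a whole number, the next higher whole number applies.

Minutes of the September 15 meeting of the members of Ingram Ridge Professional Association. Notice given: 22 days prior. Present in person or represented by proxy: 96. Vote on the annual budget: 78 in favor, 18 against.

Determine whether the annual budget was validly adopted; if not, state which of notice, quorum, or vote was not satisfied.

Notice: 22 days given; 21 required. Satisfied.
Quorum: 10% of 933 = 93.30, rounded up to 94; 96 present. Satisfied.
Vote: requires three-fourths of those present (96); 3/4 of 96 = 72, so 72 needed; 78 in favor. Satisfied.

Valid — all requirements satisfied.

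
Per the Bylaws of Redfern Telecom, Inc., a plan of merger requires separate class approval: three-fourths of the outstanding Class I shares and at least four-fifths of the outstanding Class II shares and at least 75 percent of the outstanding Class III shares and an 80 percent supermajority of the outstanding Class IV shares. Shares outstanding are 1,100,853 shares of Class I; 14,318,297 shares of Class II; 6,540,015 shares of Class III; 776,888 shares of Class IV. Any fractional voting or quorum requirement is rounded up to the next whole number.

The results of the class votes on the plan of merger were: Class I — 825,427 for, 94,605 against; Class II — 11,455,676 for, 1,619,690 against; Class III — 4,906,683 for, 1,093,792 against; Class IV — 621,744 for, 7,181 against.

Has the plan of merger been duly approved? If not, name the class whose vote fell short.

Class I: 3/4 of 1100853 = 825639.75, rounded up to 825640; 825,640 required, 825,427 in favor — not approved.
Class II: 4/5 of 14318297 = 11454637.60, rounded up to 11454638; 11,454,638 required, 11,455,676 in favor — approved.
Class III: 3/4 of 6540015 = 4905011.25, rounded up to 4905012; 4,905,012 required, 4,906,683 in favor — approved.
Class IV: 4/5 of 776888 = 621510.40, rounded up to 621511; 621,511 required, 621,744 in favor — approved.

Not approved — the Class I shares did not give the required vote.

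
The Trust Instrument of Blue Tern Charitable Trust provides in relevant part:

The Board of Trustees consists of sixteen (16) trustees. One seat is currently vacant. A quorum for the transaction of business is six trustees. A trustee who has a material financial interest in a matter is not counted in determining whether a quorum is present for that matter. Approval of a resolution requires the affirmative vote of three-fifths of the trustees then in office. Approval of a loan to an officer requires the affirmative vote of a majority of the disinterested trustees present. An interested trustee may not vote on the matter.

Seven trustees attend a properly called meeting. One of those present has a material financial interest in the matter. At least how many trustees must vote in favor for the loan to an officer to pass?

The loan to an officer requires a majority of the disinterested trustees present (7 − 1 = 6).
A majority of 6 is 4.

4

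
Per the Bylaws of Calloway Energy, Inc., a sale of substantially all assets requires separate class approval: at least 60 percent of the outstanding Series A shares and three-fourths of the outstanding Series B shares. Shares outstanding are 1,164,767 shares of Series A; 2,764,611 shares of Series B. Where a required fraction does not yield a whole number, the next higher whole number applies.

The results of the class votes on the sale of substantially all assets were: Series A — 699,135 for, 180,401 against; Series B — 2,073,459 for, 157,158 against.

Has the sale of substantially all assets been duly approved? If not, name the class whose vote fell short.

Series A: 3/5 of 1164767 = 698860.20, rounded up to 698861; 698,861 required, 699,135 in favor — approved.
Series B: 3/4 of 2764611 = 2073458.25, rounded up to 2073459; 2,073,459 required, 2,073,459 in favor — approved.

Approved — every class gave the required vote.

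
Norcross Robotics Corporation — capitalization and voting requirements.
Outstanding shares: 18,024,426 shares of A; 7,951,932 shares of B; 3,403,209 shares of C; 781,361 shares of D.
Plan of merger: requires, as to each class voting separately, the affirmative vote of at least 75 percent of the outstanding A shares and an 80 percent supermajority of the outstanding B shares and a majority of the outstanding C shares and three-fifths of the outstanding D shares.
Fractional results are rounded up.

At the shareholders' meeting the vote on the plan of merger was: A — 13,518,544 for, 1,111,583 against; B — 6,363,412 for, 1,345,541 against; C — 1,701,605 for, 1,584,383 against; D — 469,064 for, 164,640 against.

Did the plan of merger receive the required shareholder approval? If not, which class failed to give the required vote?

A: 3/4 of 18024426 = 13518319.50, rounded up to 13518320; 13,518,320 required, 13,518,544 in favor — approved.
B: 4/5 of 7951932 = 6361545.60, rounded up to 6361546; 6,361,546 required, 6,363,412 in favor — approved.
C: a majority of 3403209 is 1701605; 1,701,605 required, 1,701,605 in favor — approved.
D: 3/5 of 781361 = 468816.60, rounded up to 468817; 468,817 required, 469,064 in favor — approved.

Approved — every class gave the required vote.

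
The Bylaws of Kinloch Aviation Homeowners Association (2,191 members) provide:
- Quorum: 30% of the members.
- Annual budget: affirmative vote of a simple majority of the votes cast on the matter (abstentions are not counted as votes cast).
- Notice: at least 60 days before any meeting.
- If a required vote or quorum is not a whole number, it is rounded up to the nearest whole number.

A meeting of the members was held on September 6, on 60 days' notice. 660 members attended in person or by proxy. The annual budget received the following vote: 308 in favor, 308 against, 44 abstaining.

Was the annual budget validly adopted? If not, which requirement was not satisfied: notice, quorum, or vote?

Invalid — vote requirement not satisfied.

Notice: 60 days given; 60 required. Satisfied.
Quorum: 30% of 2,191 = 657.30, rounded up to 658; 660 present. Satisfied.
Vote: requires a majority of the votes cast (660 − 44 abstaining = 616); a majority of 616 is 309, so 309 needed; 308 in favor. Not satisfied.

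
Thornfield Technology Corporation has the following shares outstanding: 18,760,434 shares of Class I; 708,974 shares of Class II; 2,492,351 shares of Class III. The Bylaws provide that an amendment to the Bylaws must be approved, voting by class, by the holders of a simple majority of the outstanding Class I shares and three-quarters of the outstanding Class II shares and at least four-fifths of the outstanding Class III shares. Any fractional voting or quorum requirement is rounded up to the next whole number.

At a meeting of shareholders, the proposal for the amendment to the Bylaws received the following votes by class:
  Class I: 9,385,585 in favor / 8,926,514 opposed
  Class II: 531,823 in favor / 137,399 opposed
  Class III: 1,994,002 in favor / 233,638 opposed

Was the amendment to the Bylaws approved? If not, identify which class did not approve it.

Class I: a majority of 18760434 is 9380218; 9,380,218 required, 9,385,585 in favor — approved.
Class II: 3/4 of 708974 = 531730.50, rounded up to 531731; 531,731 required, 531,823 in favor — approved.
Class III: 4/5 of 2492351 = 1993880.80, rounded up to 1993881; 1,993,881 required, 1,994,002 in favor — approved.

Approved — every class gave the required vote.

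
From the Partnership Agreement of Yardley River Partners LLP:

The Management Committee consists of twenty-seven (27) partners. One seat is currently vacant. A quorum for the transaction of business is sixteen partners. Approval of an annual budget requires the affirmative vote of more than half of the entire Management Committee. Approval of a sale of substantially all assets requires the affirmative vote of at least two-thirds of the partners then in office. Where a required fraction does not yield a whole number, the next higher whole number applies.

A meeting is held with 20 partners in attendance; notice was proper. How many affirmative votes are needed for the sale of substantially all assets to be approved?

The sale of substantially all assets requires two-thirds of the partners then in office (26).
2/3 of 26 = 17.33, rounded up to 18.

18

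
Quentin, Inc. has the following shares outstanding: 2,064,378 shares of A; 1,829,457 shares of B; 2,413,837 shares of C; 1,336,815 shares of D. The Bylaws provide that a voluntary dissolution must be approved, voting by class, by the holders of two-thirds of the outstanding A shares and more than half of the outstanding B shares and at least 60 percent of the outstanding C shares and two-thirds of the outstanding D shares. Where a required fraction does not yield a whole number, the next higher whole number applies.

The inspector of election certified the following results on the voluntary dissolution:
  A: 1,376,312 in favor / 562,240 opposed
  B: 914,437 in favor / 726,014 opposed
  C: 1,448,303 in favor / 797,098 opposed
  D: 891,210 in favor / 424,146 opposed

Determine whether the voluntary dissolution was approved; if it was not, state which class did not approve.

A: 2/3 of 2064378 = 1376252; 1,376,252 required, 1,376,312 in favor — approved.
B: a majority of 1829457 is 914729; 914,729 required, 914,437 in favor — not approved.
C: 3/5 of 2413837 = 1448302.20, rounded up to 1448303; 1,448,303 required, 1,448,303 in favor — approved.
D: 2/3 of 1336815 = 891210; 891,210 required, 891,210 in favor — approved.

Not approved — the B shares did not give the required vote.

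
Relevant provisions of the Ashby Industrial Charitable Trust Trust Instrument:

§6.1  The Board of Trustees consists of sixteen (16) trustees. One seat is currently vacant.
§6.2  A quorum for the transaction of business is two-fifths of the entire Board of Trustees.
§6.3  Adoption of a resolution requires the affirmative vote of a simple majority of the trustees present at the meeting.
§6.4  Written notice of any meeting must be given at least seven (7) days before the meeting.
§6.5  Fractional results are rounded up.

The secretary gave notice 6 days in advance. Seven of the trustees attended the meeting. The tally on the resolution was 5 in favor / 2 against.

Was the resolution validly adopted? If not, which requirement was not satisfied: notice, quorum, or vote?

Notice: 6 days given; 7 required (6 < 7). Not satisfied.
Quorum: 7 present; quorum is 7. Satisfied.
Vote: the resolution requires a majority of the trustees present (7). A majority of 7 is 4, so 4 affirmative votes are needed; 5 voted in favor. Satisfied.

Invalid — notice requirement not satisfied.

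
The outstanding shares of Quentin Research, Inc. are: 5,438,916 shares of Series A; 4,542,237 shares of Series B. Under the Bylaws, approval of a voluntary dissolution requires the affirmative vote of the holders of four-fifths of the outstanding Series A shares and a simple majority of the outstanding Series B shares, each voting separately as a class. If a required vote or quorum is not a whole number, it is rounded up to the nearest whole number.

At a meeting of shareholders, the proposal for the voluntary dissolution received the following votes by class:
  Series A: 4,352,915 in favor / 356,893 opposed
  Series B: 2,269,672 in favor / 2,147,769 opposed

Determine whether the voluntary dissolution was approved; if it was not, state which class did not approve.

Series A: 4/5 of 5438916 = 4351132.80, rounded up to 4351133; 4,351,133 required, 4,352,915 in favor — approved.
Series B: a majority of 4542237 is 2271119; 2,271,119 required, 2,269,672 in favor — not approved.

Not approved — the Series B shares did not give the required vote.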